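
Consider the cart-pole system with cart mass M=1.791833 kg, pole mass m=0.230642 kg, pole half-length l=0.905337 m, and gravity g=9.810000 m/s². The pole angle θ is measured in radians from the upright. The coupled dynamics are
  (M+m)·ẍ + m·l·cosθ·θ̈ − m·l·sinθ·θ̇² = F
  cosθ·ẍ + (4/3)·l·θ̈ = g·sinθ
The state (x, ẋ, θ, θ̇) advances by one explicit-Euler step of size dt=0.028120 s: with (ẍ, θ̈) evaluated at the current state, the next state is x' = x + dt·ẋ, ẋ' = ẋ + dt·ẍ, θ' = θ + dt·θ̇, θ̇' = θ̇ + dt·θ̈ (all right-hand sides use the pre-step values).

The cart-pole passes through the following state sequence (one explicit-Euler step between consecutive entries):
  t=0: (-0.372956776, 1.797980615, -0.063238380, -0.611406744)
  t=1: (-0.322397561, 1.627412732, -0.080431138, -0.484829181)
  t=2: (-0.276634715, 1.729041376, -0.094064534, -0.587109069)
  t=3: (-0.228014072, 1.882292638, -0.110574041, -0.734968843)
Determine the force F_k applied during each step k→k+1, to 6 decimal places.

F_0 = -11.324783 N
F_1 = 6.556344 N
F_2 = 9.935954 N

step 0→1:
  ẍ = (ẋ'−ẋ)/dt = (1.627412732−1.797980615)/0.028120 = -6.065714
  θ̈ = (θ̇'−θ̇)/dt = (-0.484829181−-0.611406744)/0.028120 = 4.501336
  sinθ=-0.063196, cosθ=0.998001
  F = (M+m)·ẍ + m·l·cosθ·θ̈ − m·l·sinθ·θ̇² = -12.267755 + 0.938039 − -0.004933 = -11.324783
step 1→2:
  ẍ = (ẋ'−ẋ)/dt = (1.729041376−1.627412732)/0.028120 = 3.614105
  θ̈ = (θ̇'−θ̇)/dt = (-0.587109069−-0.484829181)/0.028120 = -3.637265
  sinθ=-0.080344, cosθ=0.996767
  F = (M+m)·ẍ + m·l·cosθ·θ̈ − m·l·sinθ·θ̇² = 7.309438 + -0.757037 − -0.003944 = 6.556344
step 2→3:
  ẍ = (ẋ'−ẋ)/dt = (1.882292638−1.729041376)/0.028120 = 5.449903
  θ̈ = (θ̇'−θ̇)/dt = (-0.734968843−-0.587109069)/0.028120 = -5.258171
  sinθ=-0.093926, cosθ=0.995579
  F = (M+m)·ẍ + m·l·cosθ·θ̈ − m·l·sinθ·θ̇² = 11.022292 + -1.093098 − -0.006760 = 9.935954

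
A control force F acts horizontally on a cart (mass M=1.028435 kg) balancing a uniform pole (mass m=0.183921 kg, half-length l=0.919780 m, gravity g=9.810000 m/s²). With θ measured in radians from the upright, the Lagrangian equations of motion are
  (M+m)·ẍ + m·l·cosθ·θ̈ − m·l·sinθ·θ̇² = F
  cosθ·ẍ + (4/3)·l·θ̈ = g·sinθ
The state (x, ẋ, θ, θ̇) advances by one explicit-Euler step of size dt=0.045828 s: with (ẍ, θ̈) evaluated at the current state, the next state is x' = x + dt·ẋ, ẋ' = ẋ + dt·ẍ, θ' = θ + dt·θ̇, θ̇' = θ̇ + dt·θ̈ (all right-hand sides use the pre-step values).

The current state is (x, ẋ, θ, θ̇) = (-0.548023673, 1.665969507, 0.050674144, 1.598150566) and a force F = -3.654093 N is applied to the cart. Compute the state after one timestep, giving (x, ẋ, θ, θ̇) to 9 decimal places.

(-0.471675622, 1.508173793, 0.123914188, 1.745222518)

sinθ=0.050652459, cosθ=0.998716340
temp = (F + m·l·θ̇²·sinθ)/(M+m) = (-3.654093 + 0.021885234)/1.212356 = -2.995991083
θ̈ = (g·sinθ − cosθ·temp)/(l·(4/3 − m·cos²θ/(M+m))) = 3.209216018
ẍ = temp − m·l·θ̈·cosθ/(M+m) = -3.443216237
Euler: x'=-0.548023673+0.045828·1.665969507=-0.471675622, ẋ'=1.665969507+0.045828·-3.443216237=1.508173793
       θ'=0.050674144+0.045828·1.598150566=0.123914188, θ̇'=1.598150566+0.045828·3.209216018=1.745222518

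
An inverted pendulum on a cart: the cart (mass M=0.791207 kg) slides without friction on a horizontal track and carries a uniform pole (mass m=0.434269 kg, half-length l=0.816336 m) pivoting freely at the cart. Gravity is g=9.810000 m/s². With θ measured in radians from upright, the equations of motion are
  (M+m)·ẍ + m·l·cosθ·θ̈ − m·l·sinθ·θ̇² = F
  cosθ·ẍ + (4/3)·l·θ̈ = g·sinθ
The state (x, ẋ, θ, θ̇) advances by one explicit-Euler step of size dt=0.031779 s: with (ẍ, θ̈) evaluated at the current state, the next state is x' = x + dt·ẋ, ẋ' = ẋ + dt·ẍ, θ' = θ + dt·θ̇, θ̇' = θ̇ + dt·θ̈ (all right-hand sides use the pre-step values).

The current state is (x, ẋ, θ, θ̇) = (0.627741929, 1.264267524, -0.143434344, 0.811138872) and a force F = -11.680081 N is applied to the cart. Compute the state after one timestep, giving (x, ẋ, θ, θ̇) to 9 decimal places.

(0.667919087, 0.869448259, -0.117657162, 1.129208325)

sinθ=-0.142943027, cosθ=0.989730918
temp = (F + m·l·θ̇²·sinθ)/(M+m) = (-11.680081 + -0.033341197)/1.225476 = -9.558263235
θ̈ = (g·sinθ − cosθ·temp)/(l·(4/3 − m·cos²θ/(M+m))) = 10.008793651
ẍ = temp − m·l·θ̈·cosθ/(M+m) = -12.423904620
Euler: x'=0.627741929+0.031779·1.264267524=0.667919087, ẋ'=1.264267524+0.031779·-12.423904620=0.869448259
       θ'=-0.143434344+0.031779·0.811138872=-0.117657162, θ̇'=0.811138872+0.031779·10.008793651=1.129208325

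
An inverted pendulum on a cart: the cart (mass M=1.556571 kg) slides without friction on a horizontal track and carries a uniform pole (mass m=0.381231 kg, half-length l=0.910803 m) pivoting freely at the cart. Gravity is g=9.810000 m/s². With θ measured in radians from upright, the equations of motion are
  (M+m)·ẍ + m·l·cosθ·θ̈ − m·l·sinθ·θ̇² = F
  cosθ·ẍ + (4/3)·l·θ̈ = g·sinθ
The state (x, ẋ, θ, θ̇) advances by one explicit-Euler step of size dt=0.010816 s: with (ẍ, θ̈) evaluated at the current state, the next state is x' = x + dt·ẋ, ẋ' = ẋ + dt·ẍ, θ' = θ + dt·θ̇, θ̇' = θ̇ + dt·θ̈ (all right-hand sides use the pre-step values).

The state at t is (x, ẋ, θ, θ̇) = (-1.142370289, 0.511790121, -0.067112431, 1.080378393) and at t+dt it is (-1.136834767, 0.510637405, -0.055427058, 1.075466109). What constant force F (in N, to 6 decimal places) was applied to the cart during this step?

ẍ = (ẋ'−ẋ)/dt = (0.510637405−0.511790121)/0.010816 = -0.106575
θ̈ = (θ̇'−θ̇)/dt = (1.075466109−1.080378393)/0.010816 = -0.454168
sinθ=-0.067062, cosθ=0.997749
F = (M+m)·ẍ + m·l·cosθ·θ̈ − m·l·sinθ·θ̇² = -0.206521 + -0.157344 − -0.027179 = -0.336686

F = -0.336686 N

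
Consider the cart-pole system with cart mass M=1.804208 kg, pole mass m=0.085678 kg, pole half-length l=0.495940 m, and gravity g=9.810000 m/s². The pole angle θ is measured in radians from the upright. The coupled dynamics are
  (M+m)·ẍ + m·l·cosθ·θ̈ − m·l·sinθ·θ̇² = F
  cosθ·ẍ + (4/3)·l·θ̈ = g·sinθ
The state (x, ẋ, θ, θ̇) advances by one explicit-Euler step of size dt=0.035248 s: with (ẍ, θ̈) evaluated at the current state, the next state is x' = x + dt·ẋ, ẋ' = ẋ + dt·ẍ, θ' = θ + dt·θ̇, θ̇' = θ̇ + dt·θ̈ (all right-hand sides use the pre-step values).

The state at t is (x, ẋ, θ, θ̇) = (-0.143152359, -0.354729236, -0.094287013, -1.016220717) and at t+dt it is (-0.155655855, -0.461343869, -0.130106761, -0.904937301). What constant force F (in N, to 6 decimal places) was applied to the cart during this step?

F = -5.578652 N

ẍ = (ẋ'−ẋ)/dt = (-0.461343869−-0.354729236)/0.035248 = -3.024700
θ̈ = (θ̇'−θ̇)/dt = (-0.904937301−-1.016220717)/0.035248 = 3.157155
sinθ=-0.094147, cosθ=0.995558
F = (M+m)·ẍ + m·l·cosθ·θ̈ − m·l·sinθ·θ̇² = -5.716339 + 0.133555 − -0.004131 = -5.578652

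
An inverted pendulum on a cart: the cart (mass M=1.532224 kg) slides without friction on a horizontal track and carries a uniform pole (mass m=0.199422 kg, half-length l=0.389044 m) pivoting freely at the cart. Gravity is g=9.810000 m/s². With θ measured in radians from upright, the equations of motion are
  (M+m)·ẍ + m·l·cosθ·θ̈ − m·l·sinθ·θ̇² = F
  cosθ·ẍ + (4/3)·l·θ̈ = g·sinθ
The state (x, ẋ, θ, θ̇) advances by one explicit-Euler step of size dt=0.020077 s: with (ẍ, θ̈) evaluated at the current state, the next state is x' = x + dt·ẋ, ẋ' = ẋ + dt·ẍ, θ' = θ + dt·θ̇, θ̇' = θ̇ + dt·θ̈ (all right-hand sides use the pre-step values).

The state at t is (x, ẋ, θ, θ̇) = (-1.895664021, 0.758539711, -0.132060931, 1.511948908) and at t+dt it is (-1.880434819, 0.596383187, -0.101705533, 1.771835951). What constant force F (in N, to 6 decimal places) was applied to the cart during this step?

F = -12.967143 N

ẍ = (ẋ'−ẋ)/dt = (0.596383187−0.758539711)/0.020077 = -8.076731
θ̈ = (θ̇'−θ̇)/dt = (1.771835951−1.511948908)/0.020077 = 12.944516
sinθ=-0.131677, cosθ=0.991293
F = (M+m)·ẍ + m·l·cosθ·θ̈ − m·l·sinθ·θ̇² = -13.986039 + 0.995542 − -0.023354 = -12.967143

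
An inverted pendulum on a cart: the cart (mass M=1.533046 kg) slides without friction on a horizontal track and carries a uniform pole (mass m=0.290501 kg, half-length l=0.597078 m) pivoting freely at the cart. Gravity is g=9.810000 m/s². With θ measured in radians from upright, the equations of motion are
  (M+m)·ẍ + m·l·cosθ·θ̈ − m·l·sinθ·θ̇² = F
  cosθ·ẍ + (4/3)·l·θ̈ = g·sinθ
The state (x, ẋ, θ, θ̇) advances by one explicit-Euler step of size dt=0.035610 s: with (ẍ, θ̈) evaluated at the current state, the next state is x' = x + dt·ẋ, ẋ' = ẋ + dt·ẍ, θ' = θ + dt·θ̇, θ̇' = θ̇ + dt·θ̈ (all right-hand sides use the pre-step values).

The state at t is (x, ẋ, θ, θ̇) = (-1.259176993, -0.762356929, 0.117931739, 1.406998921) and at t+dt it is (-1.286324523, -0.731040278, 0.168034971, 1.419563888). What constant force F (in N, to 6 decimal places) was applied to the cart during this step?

F = 1.624066 N

ẍ = (ẋ'−ẋ)/dt = (-0.731040278−-0.762356929)/0.035610 = 0.879434
θ̈ = (θ̇'−θ̇)/dt = (1.419563888−1.406998921)/0.035610 = 0.352849
sinθ=0.117659, cosθ=0.993054
F = (M+m)·ẍ + m·l·cosθ·θ̈ − m·l·sinθ·θ̇² = 1.603690 + 0.060777 − 0.040401 = 1.624066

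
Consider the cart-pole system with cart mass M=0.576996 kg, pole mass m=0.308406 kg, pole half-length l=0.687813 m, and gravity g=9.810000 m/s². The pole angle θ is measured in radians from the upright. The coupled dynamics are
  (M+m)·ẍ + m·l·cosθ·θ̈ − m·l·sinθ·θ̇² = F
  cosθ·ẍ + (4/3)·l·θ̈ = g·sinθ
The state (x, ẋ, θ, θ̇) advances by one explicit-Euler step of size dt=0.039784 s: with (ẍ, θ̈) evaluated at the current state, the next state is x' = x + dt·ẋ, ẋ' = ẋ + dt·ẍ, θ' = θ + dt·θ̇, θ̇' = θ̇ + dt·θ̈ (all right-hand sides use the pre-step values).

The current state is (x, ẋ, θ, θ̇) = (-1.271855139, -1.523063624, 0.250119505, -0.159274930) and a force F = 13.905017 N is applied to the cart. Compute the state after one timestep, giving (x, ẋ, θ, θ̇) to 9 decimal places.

sinθ=0.247519747, cosθ=0.968882849
temp = (F + m·l·θ̇²·sinθ)/(M+m) = (13.905017 + 0.001331981)/0.885402 = 15.706254312
θ̈ = (g·sinθ − cosθ·temp)/(l·(4/3 − m·cos²θ/(M+m))) = -18.476889109
ẍ = temp − m·l·θ̈·cosθ/(M+m) = 19.995222454
Euler: x'=-1.271855139+0.039784·-1.523063624=-1.332448702, ẋ'=-1.523063624+0.039784·19.995222454=-0.727573694
       θ'=0.250119505+0.039784·-0.159274930=0.243782911, θ̇'=-0.159274930+0.039784·-18.476889109=-0.894359486

(-1.332448702, -0.727573694, 0.243782911, -0.894359486)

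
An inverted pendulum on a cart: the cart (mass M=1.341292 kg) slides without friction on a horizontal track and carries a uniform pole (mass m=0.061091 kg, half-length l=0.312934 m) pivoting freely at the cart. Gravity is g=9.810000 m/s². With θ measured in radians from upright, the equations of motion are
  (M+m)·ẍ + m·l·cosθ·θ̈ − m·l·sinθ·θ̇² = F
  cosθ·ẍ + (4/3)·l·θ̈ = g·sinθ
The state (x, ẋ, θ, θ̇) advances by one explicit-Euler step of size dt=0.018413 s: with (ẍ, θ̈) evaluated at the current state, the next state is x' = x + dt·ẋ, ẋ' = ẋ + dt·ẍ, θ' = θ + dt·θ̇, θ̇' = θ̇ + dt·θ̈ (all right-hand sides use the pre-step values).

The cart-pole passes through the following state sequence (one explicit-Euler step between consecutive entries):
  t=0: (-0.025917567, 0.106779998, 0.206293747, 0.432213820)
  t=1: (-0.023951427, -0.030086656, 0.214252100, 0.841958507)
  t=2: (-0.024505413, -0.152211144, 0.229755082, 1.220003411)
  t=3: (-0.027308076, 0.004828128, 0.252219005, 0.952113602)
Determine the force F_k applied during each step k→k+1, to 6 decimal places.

step 0→1:
  ẍ = (ẋ'−ẋ)/dt = (-0.030086656−0.106779998)/0.018413 = -7.433153
  θ̈ = (θ̇'−θ̇)/dt = (0.841958507−0.432213820)/0.018413 = 22.253011
  sinθ=0.204834, cosθ=0.978797
  F = (M+m)·ẍ + m·l·cosθ·θ̈ − m·l·sinθ·θ̇² = -10.424128 + 0.416401 − 0.000732 = -10.008459
step 1→2:
  ẍ = (ẋ'−ẋ)/dt = (-0.152211144−-0.030086656)/0.018413 = -6.632514
  θ̈ = (θ̇'−θ̇)/dt = (1.220003411−0.841958507)/0.018413 = 20.531413
  sinθ=0.212617, cosθ=0.977136
  F = (M+m)·ẍ + m·l·cosθ·θ̈ − m·l·sinθ·θ̇² = -9.301325 + 0.383534 − 0.002881 = -8.920673
step 2→3:
  ẍ = (ẋ'−ẋ)/dt = (0.004828128−-0.152211144)/0.018413 = 8.528717
  θ̈ = (θ̇'−θ̇)/dt = (0.952113602−1.220003411)/0.018413 = -14.548950
  sinθ=0.227739, cosθ=0.973722
  F = (M+m)·ẍ + m·l·cosθ·θ̈ − m·l·sinθ·θ̇² = 11.960528 + -0.270830 − 0.006480 = 11.683218

F_0 = -10.008459 N
F_1 = -8.920673 N
F_2 = 11.683218 N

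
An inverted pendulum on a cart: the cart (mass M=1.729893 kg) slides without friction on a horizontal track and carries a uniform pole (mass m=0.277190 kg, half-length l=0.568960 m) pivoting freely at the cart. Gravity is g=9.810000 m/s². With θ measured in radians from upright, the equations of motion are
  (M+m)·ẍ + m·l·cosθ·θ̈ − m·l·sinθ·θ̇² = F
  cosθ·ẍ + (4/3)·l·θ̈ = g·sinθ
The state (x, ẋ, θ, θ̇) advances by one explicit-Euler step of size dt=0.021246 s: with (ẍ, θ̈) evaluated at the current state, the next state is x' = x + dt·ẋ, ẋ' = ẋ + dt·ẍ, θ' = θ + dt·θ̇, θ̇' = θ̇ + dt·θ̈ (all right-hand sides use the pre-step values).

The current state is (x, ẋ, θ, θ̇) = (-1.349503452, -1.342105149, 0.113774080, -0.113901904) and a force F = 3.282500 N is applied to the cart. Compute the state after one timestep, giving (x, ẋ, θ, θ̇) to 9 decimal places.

(-1.378017818, -1.306110558, 0.111354120, -0.129851844)

sinθ=0.113528780, cosθ=0.993534708
temp = (F + m·l·θ̇²·sinθ)/(M+m) = (3.282500 + 0.000232288)/2.007083 = 1.635573760
θ̈ = (g·sinθ − cosθ·temp)/(l·(4/3 − m·cos²θ/(M+m))) = -0.750726741
ẍ = temp − m·l·θ̈·cosθ/(M+m) = 1.694182028
Euler: x'=-1.349503452+0.021246·-1.342105149=-1.378017818, ẋ'=-1.342105149+0.021246·1.694182028=-1.306110558
       θ'=0.113774080+0.021246·-0.113901904=0.111354120, θ̇'=-0.113901904+0.021246·-0.750726741=-0.129851844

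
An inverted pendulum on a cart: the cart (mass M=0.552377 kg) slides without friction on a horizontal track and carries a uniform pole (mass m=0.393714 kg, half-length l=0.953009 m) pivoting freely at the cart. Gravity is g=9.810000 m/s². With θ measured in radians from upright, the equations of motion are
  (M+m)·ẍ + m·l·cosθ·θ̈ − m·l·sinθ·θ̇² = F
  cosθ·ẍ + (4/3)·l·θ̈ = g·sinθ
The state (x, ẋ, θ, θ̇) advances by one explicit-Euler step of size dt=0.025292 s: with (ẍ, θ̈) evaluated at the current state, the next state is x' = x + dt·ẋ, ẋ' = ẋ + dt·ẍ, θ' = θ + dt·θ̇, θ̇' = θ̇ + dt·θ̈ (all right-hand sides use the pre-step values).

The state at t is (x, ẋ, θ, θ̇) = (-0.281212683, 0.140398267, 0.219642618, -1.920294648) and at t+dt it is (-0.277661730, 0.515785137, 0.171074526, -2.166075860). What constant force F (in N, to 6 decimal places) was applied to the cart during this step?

F = 10.181908 N

ẍ = (ẋ'−ẋ)/dt = (0.515785137−0.140398267)/0.025292 = 14.842119
θ̈ = (θ̇'−θ̇)/dt = (-2.166075860−-1.920294648)/0.025292 = -9.717745
sinθ=0.217881, cosθ=0.975975
F = (M+m)·ẍ + m·l·cosθ·θ̈ − m·l·sinθ·θ̇² = 14.041995 + -3.558625 − 0.301462 = 10.181908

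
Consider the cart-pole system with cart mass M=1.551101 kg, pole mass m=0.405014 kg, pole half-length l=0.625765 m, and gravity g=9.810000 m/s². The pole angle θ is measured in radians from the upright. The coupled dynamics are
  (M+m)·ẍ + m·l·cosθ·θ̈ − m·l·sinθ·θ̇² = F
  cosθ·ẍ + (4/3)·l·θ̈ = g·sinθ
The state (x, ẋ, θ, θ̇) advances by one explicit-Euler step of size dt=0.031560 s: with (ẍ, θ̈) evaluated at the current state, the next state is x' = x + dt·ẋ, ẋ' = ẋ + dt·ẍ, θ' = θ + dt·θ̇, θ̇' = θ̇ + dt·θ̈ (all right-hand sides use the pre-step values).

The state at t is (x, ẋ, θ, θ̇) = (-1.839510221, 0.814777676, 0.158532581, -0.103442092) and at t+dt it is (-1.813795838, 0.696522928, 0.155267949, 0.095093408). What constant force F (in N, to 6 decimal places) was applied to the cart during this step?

ẍ = (ẋ'−ẋ)/dt = (0.696522928−0.814777676)/0.031560 = -3.746982
θ̈ = (θ̇'−θ̇)/dt = (0.095093408−-0.103442092)/0.031560 = 6.290732
sinθ=0.157869, cosθ=0.987460
F = (M+m)·ẍ + m·l·cosθ·θ̈ − m·l·sinθ·θ̇² = -7.329527 + 1.574353 − 0.000428 = -5.755603

F = -5.755603 N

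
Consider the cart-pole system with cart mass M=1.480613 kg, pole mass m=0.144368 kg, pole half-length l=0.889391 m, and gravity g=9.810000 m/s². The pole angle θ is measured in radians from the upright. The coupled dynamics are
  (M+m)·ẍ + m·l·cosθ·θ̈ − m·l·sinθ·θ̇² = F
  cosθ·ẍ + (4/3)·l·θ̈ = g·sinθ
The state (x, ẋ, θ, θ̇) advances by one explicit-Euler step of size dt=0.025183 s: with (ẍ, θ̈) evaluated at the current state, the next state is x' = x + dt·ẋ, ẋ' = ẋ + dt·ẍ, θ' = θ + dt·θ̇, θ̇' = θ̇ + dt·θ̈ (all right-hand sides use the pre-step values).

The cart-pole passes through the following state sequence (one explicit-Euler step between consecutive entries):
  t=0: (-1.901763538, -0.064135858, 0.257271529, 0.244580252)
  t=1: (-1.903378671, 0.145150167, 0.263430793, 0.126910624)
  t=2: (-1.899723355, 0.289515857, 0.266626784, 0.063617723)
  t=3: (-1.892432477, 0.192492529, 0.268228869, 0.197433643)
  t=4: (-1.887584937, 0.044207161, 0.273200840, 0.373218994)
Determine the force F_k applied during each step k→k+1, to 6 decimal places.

F_0 = 12.922413 N
F_1 = 9.003356 N
F_2 = -5.602578 N
F_3 = -8.705501 N

step 0→1:
  ẍ = (ẋ'−ẋ)/dt = (0.145150167−-0.064135858)/0.025183 = 8.310607
  θ̈ = (θ̇'−θ̇)/dt = (0.126910624−0.244580252)/0.025183 = -4.672582
  sinθ=0.254443, cosθ=0.967088
  F = (M+m)·ẍ + m·l·cosθ·θ̈ − m·l·sinθ·θ̇² = 13.504579 + -0.580212 − 0.001954 = 12.922413
step 1→2:
  ẍ = (ẋ'−ẋ)/dt = (0.289515857−0.145150167)/0.025183 = 5.732664
  θ̈ = (θ̇'−θ̇)/dt = (0.063617723−0.126910624)/0.025183 = -2.513319
  sinθ=0.260395, cosθ=0.965502
  F = (M+m)·ẍ + m·l·cosθ·θ̈ − m·l·sinθ·θ̇² = 9.315471 + -0.311576 − 0.000539 = 9.003356
step 2→3:
  ẍ = (ẋ'−ẋ)/dt = (0.192492529−0.289515857)/0.025183 = -3.852731
  θ̈ = (θ̇'−θ̇)/dt = (0.197433643−0.063617723)/0.025183 = 5.313740
  sinθ=0.263479, cosθ=0.964665
  F = (M+m)·ẍ + m·l·cosθ·θ̈ − m·l·sinθ·θ̇² = -6.260615 + 0.658174 − 0.000137 = -5.602578
step 3→4:
  ẍ = (ẋ'−ẋ)/dt = (0.044207161−0.192492529)/0.025183 = -5.888312
  θ̈ = (θ̇'−θ̇)/dt = (0.373218994−0.197433643)/0.025183 = 6.980318
  sinθ=0.265024, cosθ=0.964242
  F = (M+m)·ẍ + m·l·cosθ·θ̈ − m·l·sinθ·θ̇² = -9.568396 + 0.864221 − 0.001326 = -8.705501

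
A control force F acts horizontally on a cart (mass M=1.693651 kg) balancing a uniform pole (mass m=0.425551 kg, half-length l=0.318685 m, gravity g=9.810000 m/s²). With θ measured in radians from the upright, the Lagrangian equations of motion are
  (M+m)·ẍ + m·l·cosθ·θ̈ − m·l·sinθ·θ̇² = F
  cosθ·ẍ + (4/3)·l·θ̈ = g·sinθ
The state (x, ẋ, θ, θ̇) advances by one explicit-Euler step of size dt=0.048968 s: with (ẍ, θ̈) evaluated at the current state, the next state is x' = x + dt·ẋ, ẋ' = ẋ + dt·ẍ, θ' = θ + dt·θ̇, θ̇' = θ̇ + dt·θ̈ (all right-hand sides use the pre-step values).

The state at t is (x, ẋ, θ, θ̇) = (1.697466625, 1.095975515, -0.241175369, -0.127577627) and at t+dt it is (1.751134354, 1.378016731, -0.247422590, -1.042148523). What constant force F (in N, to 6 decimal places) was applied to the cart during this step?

ẍ = (ẋ'−ẋ)/dt = (1.378016731−1.095975515)/0.048968 = 5.759705
θ̈ = (θ̇'−θ̇)/dt = (-1.042148523−-0.127577627)/0.048968 = -18.676909
sinθ=-0.238844, cosθ=0.971058
F = (M+m)·ẍ + m·l·cosθ·θ̈ − m·l·sinθ·θ̇² = 12.205978 + -2.459594 − -0.000527 = 9.746911

F = 9.746911 N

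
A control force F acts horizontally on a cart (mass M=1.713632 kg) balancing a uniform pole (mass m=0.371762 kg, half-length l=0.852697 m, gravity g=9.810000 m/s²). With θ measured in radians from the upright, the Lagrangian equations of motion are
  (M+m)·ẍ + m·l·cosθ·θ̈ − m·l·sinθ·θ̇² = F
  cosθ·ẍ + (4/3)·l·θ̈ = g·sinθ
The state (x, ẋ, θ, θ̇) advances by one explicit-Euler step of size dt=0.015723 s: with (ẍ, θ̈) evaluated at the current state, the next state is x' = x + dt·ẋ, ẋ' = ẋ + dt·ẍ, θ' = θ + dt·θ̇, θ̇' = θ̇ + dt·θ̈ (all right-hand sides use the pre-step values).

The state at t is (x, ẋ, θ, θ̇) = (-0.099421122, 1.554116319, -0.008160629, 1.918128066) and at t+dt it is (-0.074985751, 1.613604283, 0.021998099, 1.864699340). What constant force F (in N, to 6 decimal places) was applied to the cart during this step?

ẍ = (ẋ'−ẋ)/dt = (1.613604283−1.554116319)/0.015723 = 3.783500
θ̈ = (θ̇'−θ̇)/dt = (1.864699340−1.918128066)/0.015723 = -3.398125
sinθ=-0.008161, cosθ=0.999967
F = (M+m)·ẍ + m·l·cosθ·θ̈ − m·l·sinθ·θ̇² = 7.890087 + -1.077171 − -0.009518 = 6.822434

F = 6.822434 N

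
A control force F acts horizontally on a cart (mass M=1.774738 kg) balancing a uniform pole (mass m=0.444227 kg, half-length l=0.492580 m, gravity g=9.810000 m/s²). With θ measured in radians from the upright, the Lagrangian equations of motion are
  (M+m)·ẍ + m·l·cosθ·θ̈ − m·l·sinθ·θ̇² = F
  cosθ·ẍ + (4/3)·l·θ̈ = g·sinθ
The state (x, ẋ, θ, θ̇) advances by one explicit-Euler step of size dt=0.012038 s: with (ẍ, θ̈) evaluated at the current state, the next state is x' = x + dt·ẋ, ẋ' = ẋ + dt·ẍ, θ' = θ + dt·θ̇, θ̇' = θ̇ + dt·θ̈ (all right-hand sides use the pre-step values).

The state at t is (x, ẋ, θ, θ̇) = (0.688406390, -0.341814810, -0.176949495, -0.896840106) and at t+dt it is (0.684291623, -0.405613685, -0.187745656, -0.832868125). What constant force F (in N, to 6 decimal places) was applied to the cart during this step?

F = -10.584393 N

ẍ = (ẋ'−ẋ)/dt = (-0.405613685−-0.341814810)/0.012038 = -5.299790
θ̈ = (θ̇'−θ̇)/dt = (-0.832868125−-0.896840106)/0.012038 = 5.314170
sinθ=-0.176028, cosθ=0.984385
F = (M+m)·ẍ + m·l·cosθ·θ̈ − m·l·sinθ·θ̇² = -11.760049 + 1.144675 − -0.030981 = -10.584393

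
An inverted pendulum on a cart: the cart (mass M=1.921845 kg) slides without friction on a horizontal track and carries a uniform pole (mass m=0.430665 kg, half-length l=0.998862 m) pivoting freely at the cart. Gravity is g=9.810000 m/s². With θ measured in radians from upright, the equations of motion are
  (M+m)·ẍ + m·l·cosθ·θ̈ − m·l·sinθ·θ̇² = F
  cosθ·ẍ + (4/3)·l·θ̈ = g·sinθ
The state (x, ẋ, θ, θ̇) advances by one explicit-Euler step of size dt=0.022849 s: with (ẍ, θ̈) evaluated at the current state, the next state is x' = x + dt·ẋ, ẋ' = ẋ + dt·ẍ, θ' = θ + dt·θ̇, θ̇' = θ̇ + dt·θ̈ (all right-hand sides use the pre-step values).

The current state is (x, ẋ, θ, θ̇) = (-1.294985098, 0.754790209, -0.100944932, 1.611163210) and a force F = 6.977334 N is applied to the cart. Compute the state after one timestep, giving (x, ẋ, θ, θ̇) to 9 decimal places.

sinθ=-0.100773583, cosθ=0.994909385
temp = (F + m·l·θ̇²·sinθ)/(M+m) = (6.977334 + -0.112530654)/2.352510 = 2.918076159
θ̈ = (g·sinθ − cosθ·temp)/(l·(4/3 − m·cos²θ/(M+m))) = -3.381785733
ẍ = temp − m·l·θ̈·cosθ/(M+m) = 3.533314237
Euler: x'=-1.294985098+0.022849·0.754790209=-1.277738897, ẋ'=0.754790209+0.022849·3.533314237=0.835522906
       θ'=-0.100944932+0.022849·1.611163210=-0.064131464, θ̇'=1.611163210+0.022849·-3.381785733=1.533892788

(-1.277738897, 0.835522906, -0.064131464, 1.533892788)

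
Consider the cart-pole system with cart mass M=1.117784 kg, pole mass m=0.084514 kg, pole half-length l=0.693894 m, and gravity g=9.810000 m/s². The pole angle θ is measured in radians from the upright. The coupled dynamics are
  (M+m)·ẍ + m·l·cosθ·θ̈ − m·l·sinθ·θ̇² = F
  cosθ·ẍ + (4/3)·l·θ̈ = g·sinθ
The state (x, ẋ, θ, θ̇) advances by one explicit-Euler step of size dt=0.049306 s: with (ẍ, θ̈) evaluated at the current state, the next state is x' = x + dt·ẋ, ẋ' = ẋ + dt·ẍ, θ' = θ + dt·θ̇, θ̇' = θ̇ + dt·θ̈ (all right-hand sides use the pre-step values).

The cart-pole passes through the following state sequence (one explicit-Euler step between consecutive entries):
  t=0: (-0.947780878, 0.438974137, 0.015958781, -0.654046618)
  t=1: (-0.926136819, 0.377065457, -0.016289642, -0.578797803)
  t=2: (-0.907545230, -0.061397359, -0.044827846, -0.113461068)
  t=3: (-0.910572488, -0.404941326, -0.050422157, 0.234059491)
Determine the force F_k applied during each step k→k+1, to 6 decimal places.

F_0 = -1.420519 N
F_1 = -10.137949 N
F_2 = -7.964165 N

step 0→1:
  ẍ = (ẋ'−ẋ)/dt = (0.377065457−0.438974137)/0.049306 = -1.255601
  θ̈ = (θ̇'−θ̇)/dt = (-0.578797803−-0.654046618)/0.049306 = 1.526159
  sinθ=0.015958, cosθ=0.999873
  F = (M+m)·ẍ + m·l·cosθ·θ̈ − m·l·sinθ·θ̇² = -1.509607 + 0.089488 − 0.000400 = -1.420519
step 1→2:
  ẍ = (ẋ'−ẋ)/dt = (-0.061397359−0.377065457)/0.049306 = -8.892687
  θ̈ = (θ̇'−θ̇)/dt = (-0.113461068−-0.578797803)/0.049306 = 9.437730
  sinθ=-0.016289, cosθ=0.999867
  F = (M+m)·ẍ + m·l·cosθ·θ̈ − m·l·sinθ·θ̇² = -10.691660 + 0.553391 − -0.000320 = -10.137949
step 2→3:
  ẍ = (ẋ'−ẋ)/dt = (-0.404941326−-0.061397359)/0.049306 = -6.967589
  θ̈ = (θ̇'−θ̇)/dt = (0.234059491−-0.113461068)/0.049306 = 7.048241
  sinθ=-0.044813, cosθ=0.998995
  F = (M+m)·ẍ + m·l·cosθ·θ̈ − m·l·sinθ·θ̇² = -8.377119 + 0.412920 − -0.000034 = -7.964165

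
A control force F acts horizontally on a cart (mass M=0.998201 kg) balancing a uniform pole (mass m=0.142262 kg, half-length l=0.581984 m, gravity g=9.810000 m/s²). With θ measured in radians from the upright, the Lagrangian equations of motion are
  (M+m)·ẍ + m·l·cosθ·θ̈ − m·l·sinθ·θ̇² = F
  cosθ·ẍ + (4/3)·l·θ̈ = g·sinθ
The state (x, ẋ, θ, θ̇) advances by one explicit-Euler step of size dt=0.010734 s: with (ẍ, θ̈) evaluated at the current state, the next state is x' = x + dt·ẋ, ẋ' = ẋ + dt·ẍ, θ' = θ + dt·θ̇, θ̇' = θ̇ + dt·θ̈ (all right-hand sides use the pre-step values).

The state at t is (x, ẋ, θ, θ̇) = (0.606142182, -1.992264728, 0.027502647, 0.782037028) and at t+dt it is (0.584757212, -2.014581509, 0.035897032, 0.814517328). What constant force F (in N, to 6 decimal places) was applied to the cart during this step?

ẍ = (ẋ'−ẋ)/dt = (-2.014581509−-1.992264728)/0.010734 = -2.079074
θ̈ = (θ̇'−θ̇)/dt = (0.814517328−0.782037028)/0.010734 = 3.025927
sinθ=0.027499, cosθ=0.999622
F = (M+m)·ẍ + m·l·cosθ·θ̈ − m·l·sinθ·θ̇² = -2.371107 + 0.250434 − 0.001392 = -2.122065

F = -2.122065 N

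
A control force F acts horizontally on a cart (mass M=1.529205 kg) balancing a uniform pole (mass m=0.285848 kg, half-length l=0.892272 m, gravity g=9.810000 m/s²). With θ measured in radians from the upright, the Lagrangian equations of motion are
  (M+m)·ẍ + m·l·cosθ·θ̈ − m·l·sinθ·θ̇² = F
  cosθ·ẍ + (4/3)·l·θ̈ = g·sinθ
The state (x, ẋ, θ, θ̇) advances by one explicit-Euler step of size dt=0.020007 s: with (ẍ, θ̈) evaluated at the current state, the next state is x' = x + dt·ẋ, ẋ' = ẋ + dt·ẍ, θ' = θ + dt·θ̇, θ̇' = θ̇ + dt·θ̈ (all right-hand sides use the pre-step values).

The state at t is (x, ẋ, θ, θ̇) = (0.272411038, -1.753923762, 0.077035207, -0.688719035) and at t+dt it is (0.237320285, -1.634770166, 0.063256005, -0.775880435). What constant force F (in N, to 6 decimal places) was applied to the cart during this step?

ẍ = (ẋ'−ẋ)/dt = (-1.634770166−-1.753923762)/0.020007 = 5.955595
θ̈ = (θ̇'−θ̇)/dt = (-0.775880435−-0.688719035)/0.020007 = -4.356545
sinθ=0.076959, cosθ=0.997034
F = (M+m)·ẍ + m·l·cosθ·θ̈ − m·l·sinθ·θ̇² = 10.809721 + -1.107860 − 0.009311 = 9.692551

F = 9.692551 N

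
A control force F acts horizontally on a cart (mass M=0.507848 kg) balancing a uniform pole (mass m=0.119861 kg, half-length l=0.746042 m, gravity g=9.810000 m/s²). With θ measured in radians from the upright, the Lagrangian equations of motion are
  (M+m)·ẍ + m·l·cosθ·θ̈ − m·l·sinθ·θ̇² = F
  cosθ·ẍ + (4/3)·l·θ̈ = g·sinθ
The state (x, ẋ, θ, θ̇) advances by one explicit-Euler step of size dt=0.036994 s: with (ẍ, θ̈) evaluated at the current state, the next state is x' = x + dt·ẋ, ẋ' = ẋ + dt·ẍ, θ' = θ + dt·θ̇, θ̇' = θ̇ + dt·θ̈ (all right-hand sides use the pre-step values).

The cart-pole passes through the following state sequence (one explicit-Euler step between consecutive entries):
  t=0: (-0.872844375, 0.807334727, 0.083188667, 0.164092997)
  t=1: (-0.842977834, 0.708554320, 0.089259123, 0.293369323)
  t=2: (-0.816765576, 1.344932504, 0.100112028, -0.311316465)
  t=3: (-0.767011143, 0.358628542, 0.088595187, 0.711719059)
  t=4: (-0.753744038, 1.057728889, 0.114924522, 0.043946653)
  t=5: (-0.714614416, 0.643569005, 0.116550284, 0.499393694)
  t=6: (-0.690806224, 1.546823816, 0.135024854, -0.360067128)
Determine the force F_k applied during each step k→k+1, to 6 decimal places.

step 0→1:
  ẍ = (ẋ'−ẋ)/dt = (0.708554320−0.807334727)/0.036994 = -2.670174
  θ̈ = (θ̇'−θ̇)/dt = (0.293369323−0.164092997)/0.036994 = 3.494521
  sinθ=0.083093, cosθ=0.996542
  F = (M+m)·ẍ + m·l·cosθ·θ̈ − m·l·sinθ·θ̇² = -1.676092 + 0.311404 − 0.000200 = -1.364888
step 1→2:
  ẍ = (ẋ'−ẋ)/dt = (1.344932504−0.708554320)/0.036994 = 17.202200
  θ̈ = (θ̇'−θ̇)/dt = (-0.311316465−0.293369323)/0.036994 = -16.345510
  sinθ=0.089141, cosθ=0.996019
  F = (M+m)·ẍ + m·l·cosθ·θ̈ − m·l·sinθ·θ̇² = 10.797976 + -1.455819 − 0.000686 = 9.341471
step 2→3:
  ẍ = (ẋ'−ẋ)/dt = (0.358628542−1.344932504)/0.036994 = -26.661187
  θ̈ = (θ̇'−θ̇)/dt = (0.711719059−-0.311316465)/0.036994 = 27.654093
  sinθ=0.099945, cosθ=0.994993
  F = (M+m)·ẍ + m·l·cosθ·θ̈ − m·l·sinθ·θ̇² = -16.735467 + 2.460484 − 0.000866 = -14.275849
step 3→4:
  ẍ = (ẋ'−ẋ)/dt = (1.057728889−0.358628542)/0.036994 = 18.897668
  θ̈ = (θ̇'−θ̇)/dt = (0.043946653−0.711719059)/0.036994 = -18.050830
  sinθ=0.088479, cosθ=0.996078
  F = (M+m)·ẍ + m·l·cosθ·θ̈ − m·l·sinθ·θ̇² = 11.862237 + -1.607799 − 0.004008 = 10.250430
step 4→5:
  ẍ = (ẋ'−ẋ)/dt = (0.643569005−1.057728889)/0.036994 = -11.195326
  θ̈ = (θ̇'−θ̇)/dt = (0.499393694−0.043946653)/0.036994 = 12.311376
  sinθ=0.114672, cosθ=0.993403
  F = (M+m)·ẍ + m·l·cosθ·θ̈ − m·l·sinθ·θ̇² = -7.027407 + 1.093638 − 0.000020 = -5.933789
step 5→6:
  ẍ = (ẋ'−ẋ)/dt = (1.546823816−0.643569005)/0.036994 = 24.416252
  θ̈ = (θ̇'−θ̇)/dt = (-0.360067128−0.499393694)/0.036994 = -23.232438
  sinθ=0.116287, cosθ=0.993216
  F = (M+m)·ẍ + m·l·cosθ·θ̈ − m·l·sinθ·θ̇² = 15.326301 + -2.063382 − 0.002593 = 13.260326

F_0 = -1.364888 N
F_1 = 9.341471 N
F_2 = -14.275849 N
F_3 = 10.250430 N
F_4 = -5.933789 N
F_5 = 13.260326 N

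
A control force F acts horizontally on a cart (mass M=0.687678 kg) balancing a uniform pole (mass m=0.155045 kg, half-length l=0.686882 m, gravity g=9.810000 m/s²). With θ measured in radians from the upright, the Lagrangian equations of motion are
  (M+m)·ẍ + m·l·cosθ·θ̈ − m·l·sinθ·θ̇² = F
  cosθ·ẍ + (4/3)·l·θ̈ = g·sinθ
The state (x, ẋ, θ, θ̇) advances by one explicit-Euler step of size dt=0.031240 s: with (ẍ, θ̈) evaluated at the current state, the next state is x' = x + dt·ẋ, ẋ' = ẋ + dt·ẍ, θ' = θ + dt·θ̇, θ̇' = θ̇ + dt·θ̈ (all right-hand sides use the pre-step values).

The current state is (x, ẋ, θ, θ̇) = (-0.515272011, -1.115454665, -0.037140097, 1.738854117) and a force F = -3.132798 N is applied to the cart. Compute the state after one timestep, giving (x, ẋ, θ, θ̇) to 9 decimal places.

sinθ=-0.037131559, cosθ=0.999310386
temp = (F + m·l·θ̇²·sinθ)/(M+m) = (-3.132798 + -0.011956646)/0.842723 = -3.731658738
θ̈ = (g·sinθ − cosθ·temp)/(l·(4/3 − m·cos²θ/(M+m))) = 4.261193762
ẍ = temp − m·l·θ̈·cosθ/(M+m) = -4.269788160
Euler: x'=-0.515272011+0.031240·-1.115454665=-0.550118815, ẋ'=-1.115454665+0.031240·-4.269788160=-1.248842847
       θ'=-0.037140097+0.031240·1.738854117=0.017181706, θ̇'=1.738854117+0.031240·4.261193762=1.871973810

(-0.550118815, -1.248842847, 0.017181706, 1.871973810)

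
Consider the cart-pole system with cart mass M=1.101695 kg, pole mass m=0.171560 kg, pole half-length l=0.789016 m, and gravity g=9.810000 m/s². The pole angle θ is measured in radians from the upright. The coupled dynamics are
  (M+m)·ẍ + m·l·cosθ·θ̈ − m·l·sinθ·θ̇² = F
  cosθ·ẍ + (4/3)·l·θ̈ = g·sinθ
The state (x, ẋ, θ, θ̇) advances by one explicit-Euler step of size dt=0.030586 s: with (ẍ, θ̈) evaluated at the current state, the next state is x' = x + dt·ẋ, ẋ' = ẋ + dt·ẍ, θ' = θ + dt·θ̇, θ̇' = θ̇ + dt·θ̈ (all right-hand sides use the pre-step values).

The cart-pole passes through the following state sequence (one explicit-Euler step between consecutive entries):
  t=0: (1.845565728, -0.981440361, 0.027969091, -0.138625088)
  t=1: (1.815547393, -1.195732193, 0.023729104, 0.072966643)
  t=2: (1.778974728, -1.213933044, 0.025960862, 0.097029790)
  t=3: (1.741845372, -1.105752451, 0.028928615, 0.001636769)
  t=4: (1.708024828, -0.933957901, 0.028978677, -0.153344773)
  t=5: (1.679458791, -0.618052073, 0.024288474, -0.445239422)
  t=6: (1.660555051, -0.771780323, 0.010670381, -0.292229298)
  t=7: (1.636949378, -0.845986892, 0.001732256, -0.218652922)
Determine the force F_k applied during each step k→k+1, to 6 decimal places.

F_0 = -7.984691 N
F_1 = -0.651229 N
F_2 = 4.081347 N
F_3 = 6.465971 N
F_4 = 11.859365 N
F_5 = -5.723184 N
F_6 = -2.763639 N

step 0→1:
  ẍ = (ẋ'−ẋ)/dt = (-1.195732193−-0.981440361)/0.030586 = -7.006207
  θ̈ = (θ̇'−θ̇)/dt = (0.072966643−-0.138625088)/0.030586 = 6.917928
  sinθ=0.027965, cosθ=0.999609
  F = (M+m)·ẍ + m·l·cosθ·θ̈ − m·l·sinθ·θ̇² = -8.920687 + 0.936069 − 0.000073 = -7.984691
step 1→2:
  ẍ = (ẋ'−ẋ)/dt = (-1.213933044−-1.195732193)/0.030586 = -0.595071
  θ̈ = (θ̇'−θ̇)/dt = (0.097029790−0.072966643)/0.030586 = 0.786737
  sinθ=0.023727, cosθ=0.999718
  F = (M+m)·ẍ + m·l·cosθ·θ̈ − m·l·sinθ·θ̇² = -0.757678 + 0.106466 − 0.000017 = -0.651229
step 2→3:
  ẍ = (ẋ'−ẋ)/dt = (-1.105752451−-1.213933044)/0.030586 = 3.536932
  θ̈ = (θ̇'−θ̇)/dt = (0.001636769−0.097029790)/0.030586 = -3.118846
  sinθ=0.025958, cosθ=0.999663
  F = (M+m)·ẍ + m·l·cosθ·θ̈ − m·l·sinθ·θ̇² = 4.503416 + -0.422036 − 0.000033 = 4.081347
step 3→4:
  ẍ = (ẋ'−ẋ)/dt = (-0.933957901−-1.105752451)/0.030586 = 5.616771
  θ̈ = (θ̇'−θ̇)/dt = (-0.153344773−0.001636769)/0.030586 = -5.067075
  sinθ=0.028925, cosθ=0.999582
  F = (M+m)·ẍ + m·l·cosθ·θ̈ − m·l·sinθ·θ̇² = 7.151581 + -0.685610 − 0.000000 = 6.465971
step 4→5:
  ẍ = (ẋ'−ẋ)/dt = (-0.618052073−-0.933957901)/0.030586 = 10.328445
  θ̈ = (θ̇'−θ̇)/dt = (-0.445239422−-0.153344773)/0.030586 = -9.543407
  sinθ=0.028975, cosθ=0.999580
  F = (M+m)·ẍ + m·l·cosθ·θ̈ − m·l·sinθ·θ̇² = 13.150745 + -1.291287 − 0.000092 = 11.859365
step 5→6:
  ẍ = (ẋ'−ẋ)/dt = (-0.771780323−-0.618052073)/0.030586 = -5.026099
  θ̈ = (θ̇'−θ̇)/dt = (-0.292229298−-0.445239422)/0.030586 = 5.002620
  sinθ=0.024286, cosθ=0.999705
  F = (M+m)·ẍ + m·l·cosθ·θ̈ − m·l·sinθ·θ̇² = -6.399505 + 0.676973 − 0.000652 = -5.723184
step 6→7:
  ẍ = (ẋ'−ẋ)/dt = (-0.845986892−-0.771780323)/0.030586 = -2.426161
  θ̈ = (θ̇'−θ̇)/dt = (-0.218652922−-0.292229298)/0.030586 = 2.405557
  sinθ=0.010670, cosθ=0.999943
  F = (M+m)·ẍ + m·l·cosθ·θ̈ − m·l·sinθ·θ̇² = -3.089122 + 0.325606 − 0.000123 = -2.763639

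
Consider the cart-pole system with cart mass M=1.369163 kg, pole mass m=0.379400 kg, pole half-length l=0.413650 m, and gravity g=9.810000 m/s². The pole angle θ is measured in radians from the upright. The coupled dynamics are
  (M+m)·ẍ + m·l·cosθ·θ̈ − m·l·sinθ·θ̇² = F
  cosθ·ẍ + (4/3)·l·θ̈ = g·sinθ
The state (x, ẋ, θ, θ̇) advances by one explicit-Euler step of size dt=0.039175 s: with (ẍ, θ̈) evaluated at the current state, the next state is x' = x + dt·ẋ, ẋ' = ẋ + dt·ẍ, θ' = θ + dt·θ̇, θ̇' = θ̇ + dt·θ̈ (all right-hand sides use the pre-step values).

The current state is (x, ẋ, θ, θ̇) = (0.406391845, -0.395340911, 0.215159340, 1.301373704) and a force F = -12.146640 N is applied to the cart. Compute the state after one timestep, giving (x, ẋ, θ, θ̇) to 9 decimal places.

(0.390904365, -0.731452087, 0.266140655, 2.045502682)

sinθ=0.213503097, cosθ=0.976942387
temp = (F + m·l·θ̇²·sinθ)/(M+m) = (-12.146640 + 0.056746436)/1.748563 = -6.914188144
θ̈ = (g·sinθ − cosθ·temp)/(l·(4/3 − m·cos²θ/(M+m))) = 18.994996254
ẍ = temp − m·l·θ̈·cosθ/(M+m) = -8.579736462
Euler: x'=0.406391845+0.039175·-0.395340911=0.390904365, ẋ'=-0.395340911+0.039175·-8.579736462=-0.731452087
       θ'=0.215159340+0.039175·1.301373704=0.266140655, θ̇'=1.301373704+0.039175·18.994996254=2.045502682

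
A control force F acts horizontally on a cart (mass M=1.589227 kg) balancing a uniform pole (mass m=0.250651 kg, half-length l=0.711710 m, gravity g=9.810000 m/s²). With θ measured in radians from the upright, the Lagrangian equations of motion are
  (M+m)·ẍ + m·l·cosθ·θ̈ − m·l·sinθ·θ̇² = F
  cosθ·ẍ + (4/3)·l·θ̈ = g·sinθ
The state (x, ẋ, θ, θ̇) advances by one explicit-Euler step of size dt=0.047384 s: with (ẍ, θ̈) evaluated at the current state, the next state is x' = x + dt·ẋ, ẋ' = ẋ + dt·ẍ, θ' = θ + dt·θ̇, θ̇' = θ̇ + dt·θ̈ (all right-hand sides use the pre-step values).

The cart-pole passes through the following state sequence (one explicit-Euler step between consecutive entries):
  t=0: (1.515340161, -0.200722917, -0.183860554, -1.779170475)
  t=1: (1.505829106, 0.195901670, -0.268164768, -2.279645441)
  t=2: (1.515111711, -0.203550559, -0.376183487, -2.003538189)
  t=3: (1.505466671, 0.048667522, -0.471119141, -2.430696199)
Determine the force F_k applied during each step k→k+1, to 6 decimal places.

step 0→1:
  ẍ = (ẋ'−ẋ)/dt = (0.195901670−-0.200722917)/0.047384 = 8.370433
  θ̈ = (θ̇'−θ̇)/dt = (-2.279645441−-1.779170475)/0.047384 = -10.562109
  sinθ=-0.182826, cosθ=0.983145
  F = (M+m)·ẍ + m·l·cosθ·θ̈ − m·l·sinθ·θ̇² = 15.400575 + -1.852426 − -0.103240 = 13.651389
step 1→2:
  ẍ = (ẋ'−ẋ)/dt = (-0.203550559−0.195901670)/0.047384 = -8.430108
  θ̈ = (θ̇'−θ̇)/dt = (-2.003538189−-2.279645441)/0.047384 = 5.827014
  sinθ=-0.264962, cosθ=0.964259
  F = (M+m)·ẍ + m·l·cosθ·θ̈ − m·l·sinθ·θ̇² = -15.510370 + 1.002333 − -0.245635 = -14.262401
step 2→3:
  ẍ = (ẋ'−ẋ)/dt = (0.048667522−-0.203550559)/0.047384 = 5.322853
  θ̈ = (θ̇'−θ̇)/dt = (-2.430696199−-2.003538189)/0.047384 = -9.014815
  sinθ=-0.367374, cosθ=0.930073
  F = (M+m)·ẍ + m·l·cosθ·θ̈ − m·l·sinθ·θ̇² = 9.793401 + -1.495707 − -0.263073 = 8.560766

F_0 = 13.651389 N
F_1 = -14.262401 N
F_2 = 8.560766 N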